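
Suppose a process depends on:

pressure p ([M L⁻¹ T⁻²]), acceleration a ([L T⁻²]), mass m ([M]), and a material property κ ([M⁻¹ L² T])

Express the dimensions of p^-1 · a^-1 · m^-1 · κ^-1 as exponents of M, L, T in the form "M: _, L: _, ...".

M: -1, L: -2, T: 3

Collect each base-dimension exponent across the product:
  M: −(1) − (0) − (1) − (-1) = -1
  L: −(-1) − (1) − (0) − (2) = -2
  T: −(-2) − (-2) − (0) − (1) = 3
So the dimensions are [M⁻¹ L⁻² T³].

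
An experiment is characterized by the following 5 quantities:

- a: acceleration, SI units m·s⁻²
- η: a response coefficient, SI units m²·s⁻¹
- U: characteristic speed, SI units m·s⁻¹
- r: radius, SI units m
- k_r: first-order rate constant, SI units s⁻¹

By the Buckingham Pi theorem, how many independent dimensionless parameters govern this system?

3

There are 5 variables and 2 base dimensions (L, T).
The dimension matrix has rank 2.
Independent dimensionless groups: 5 − 2 = 3.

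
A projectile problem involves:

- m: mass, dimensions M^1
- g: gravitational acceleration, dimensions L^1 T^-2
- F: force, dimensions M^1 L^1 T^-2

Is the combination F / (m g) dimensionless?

Sum the exponent of each base dimension across the product:
  M: −[m]_M − [g]_M + [F]_M = −(1) − (0) + (1) = 0
  L: −[m]_L − [g]_L + [F]_L = −(0) − (1) + (1) = 0
  T: −[m]_T − [g]_T + [F]_T = −(0) − (-2) + (-2) = 0
All base exponents vanish — dimensionless.

yes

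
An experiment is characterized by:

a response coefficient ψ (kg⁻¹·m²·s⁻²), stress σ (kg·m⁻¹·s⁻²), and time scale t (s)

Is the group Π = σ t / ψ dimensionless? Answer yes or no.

Sum the exponent of each base dimension across the product:
  M: −[ψ]_M + [σ]_M + [t]_M = −(-1) + (1) + (0) = 2
  L: −[ψ]_L + [σ]_L + [t]_L = −(2) + (-1) + (0) = -3
  T: −[ψ]_T + [σ]_T + [t]_T = −(-2) + (-2) + (1) = 1
Net dimensions [M² L⁻³ T] ≠ [1] — not dimensionless.

no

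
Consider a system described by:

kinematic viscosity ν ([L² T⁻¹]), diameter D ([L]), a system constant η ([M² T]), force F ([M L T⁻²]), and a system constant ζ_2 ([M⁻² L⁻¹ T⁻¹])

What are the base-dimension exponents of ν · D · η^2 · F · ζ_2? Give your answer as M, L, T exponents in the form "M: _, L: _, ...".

M: 3, L: 3, T: -2

Collect each base-dimension exponent across the product:
  M: (0) + (0) + 2·(2) + (1) + (-2) = 3
  L: (2) + (1) + 2·(0) + (1) + (-1) = 3
  T: (-1) + (0) + 2·(1) + (-2) + (-1) = -2
So the dimensions are [M³ L³ T⁻²].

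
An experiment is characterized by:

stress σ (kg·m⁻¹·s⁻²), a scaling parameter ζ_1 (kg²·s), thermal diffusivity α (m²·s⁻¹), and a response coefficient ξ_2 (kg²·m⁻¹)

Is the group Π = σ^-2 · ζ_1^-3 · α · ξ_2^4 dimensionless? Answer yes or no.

Sum the exponent of each base dimension across the product:
  M: −2·[σ]_M − 3·[ζ_1]_M + [α]_M + 4·[ξ_2]_M = −2·(1) − 3·(2) + (0) + 4·(2) = 0
  L: −2·[σ]_L − 3·[ζ_1]_L + [α]_L + 4·[ξ_2]_L = −2·(-1) − 3·(0) + (2) + 4·(-1) = 0
  T: −2·[σ]_T − 3·[ζ_1]_T + [α]_T + 4·[ξ_2]_T = −2·(-2) − 3·(1) + (-1) + 4·(0) = 0
All base exponents vanish — dimensionless.

yes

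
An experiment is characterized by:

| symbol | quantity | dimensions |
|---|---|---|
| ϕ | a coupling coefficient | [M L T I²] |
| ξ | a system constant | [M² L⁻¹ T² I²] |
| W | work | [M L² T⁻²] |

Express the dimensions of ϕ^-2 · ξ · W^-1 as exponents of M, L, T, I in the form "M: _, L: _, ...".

M: -1, L: -5, T: 2, I: -2

Collect each base-dimension exponent across the product:
  M: −2·(1) + (2) − (1) = -1
  L: −2·(1) + (-1) − (2) = -5
  T: −2·(1) + (2) − (-2) = 2
  I: −2·(2) + (2) − (0) = -2
So the dimensions are [M⁻¹ L⁻⁵ T² I⁻²].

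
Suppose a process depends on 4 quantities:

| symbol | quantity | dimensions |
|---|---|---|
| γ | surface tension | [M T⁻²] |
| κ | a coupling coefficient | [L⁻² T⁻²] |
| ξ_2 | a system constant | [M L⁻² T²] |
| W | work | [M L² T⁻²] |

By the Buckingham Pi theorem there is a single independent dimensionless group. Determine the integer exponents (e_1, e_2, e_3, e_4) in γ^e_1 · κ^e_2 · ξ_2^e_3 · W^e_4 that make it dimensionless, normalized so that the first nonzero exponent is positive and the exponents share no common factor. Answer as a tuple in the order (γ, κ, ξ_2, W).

(4, -2, -1, -3)

M: e_1·(1) + e_2·(0) + e_3·(1) + e_4·(1) = 0
L: e_1·(0) + e_2·(-2) + e_3·(-2) + e_4·(2) = 0
T: e_1·(-2) + e_2·(-2) + e_3·(2) + e_4·(-2) = 0
Solving this homogeneous linear system for the smallest-integer solution (first nonzero entry positive) gives (4, -2, -1, -3).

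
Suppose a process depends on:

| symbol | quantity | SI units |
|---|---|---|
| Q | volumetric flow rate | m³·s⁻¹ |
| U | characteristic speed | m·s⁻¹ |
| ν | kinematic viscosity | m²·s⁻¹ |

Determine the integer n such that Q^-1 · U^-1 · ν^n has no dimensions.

Balance the L exponent: (2)·n from ν, plus −(3) − (1) = -4 from the rest, must sum to zero.
2n − 4 = 0, so n = 2.

2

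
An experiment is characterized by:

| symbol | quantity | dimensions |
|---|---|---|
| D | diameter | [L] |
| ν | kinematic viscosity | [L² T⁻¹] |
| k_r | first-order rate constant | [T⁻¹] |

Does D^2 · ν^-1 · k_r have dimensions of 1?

Sum the exponent of each base dimension across the product:
  M: 2·[D]_M − [ν]_M + [k_r]_M = 2·(0) − (0) + (0) = 0
  L: 2·[D]_L − [ν]_L + [k_r]_L = 2·(1) − (2) + (0) = 0
  T: 2·[D]_T − [ν]_T + [k_r]_T = 2·(0) − (-1) + (-1) = 0
All base exponents vanish — dimensionless.

yes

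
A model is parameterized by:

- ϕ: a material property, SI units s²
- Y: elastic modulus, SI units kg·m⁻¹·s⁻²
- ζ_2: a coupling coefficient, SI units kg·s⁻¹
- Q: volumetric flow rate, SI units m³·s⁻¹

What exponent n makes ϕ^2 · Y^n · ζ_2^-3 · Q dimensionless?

Balance the M exponent: (1)·n from Y, plus 2·(0) − 3·(1) + (0) = -3 from the rest, must sum to zero.
n − 3 = 0, so n = 3.

3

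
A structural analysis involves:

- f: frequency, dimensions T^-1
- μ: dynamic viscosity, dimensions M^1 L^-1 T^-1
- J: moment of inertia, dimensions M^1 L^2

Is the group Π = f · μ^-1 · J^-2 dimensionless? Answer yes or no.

no

Sum the exponent of each base dimension across the product:
  M: [f]_M − [μ]_M − 2·[J]_M = (0) − (1) − 2·(1) = -3
  L: [f]_L − [μ]_L − 2·[J]_L = (0) − (-1) − 2·(2) = -3
  T: [f]_T − [μ]_T − 2·[J]_T = (-1) − (-1) − 2·(0) = 0
Net dimensions [M⁻³ L⁻³] ≠ [1] — not dimensionless.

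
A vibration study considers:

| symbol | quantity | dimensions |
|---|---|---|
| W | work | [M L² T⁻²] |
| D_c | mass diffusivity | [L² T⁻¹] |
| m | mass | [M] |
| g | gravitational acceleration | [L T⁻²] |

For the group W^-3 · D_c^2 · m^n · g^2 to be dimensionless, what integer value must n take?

3

Balance the M exponent: (1)·n from m, plus −3·(1) + 2·(0) + 2·(0) = -3 from the rest, must sum to zero.
n − 3 = 0, so n = 3.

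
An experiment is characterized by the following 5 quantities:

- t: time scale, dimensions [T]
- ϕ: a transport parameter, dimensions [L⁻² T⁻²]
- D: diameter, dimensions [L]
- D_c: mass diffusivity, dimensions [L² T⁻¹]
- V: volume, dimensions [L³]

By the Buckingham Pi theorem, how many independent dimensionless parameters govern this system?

There are 5 variables and 2 base dimensions (L, T).
The dimension matrix has rank 2.
Independent dimensionless groups: 5 − 2 = 3.

3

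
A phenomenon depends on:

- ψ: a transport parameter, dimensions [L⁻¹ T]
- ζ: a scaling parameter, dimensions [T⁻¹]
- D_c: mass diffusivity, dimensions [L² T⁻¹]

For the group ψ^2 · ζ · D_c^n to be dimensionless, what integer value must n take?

Balance the L exponent: (2)·n from D_c, plus 2·(-1) + (0) = -2 from the rest, must sum to zero.
2n − 2 = 0, so n = 1.

1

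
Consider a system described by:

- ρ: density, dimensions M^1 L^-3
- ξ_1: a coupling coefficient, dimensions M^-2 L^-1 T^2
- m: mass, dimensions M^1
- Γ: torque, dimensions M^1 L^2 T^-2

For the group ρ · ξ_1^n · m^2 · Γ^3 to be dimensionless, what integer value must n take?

Balance the M exponent: (-2)·n from ξ_1, plus (1) + 2·(1) + 3·(1) = 6 from the rest, must sum to zero.
-2n + 6 = 0, so n = 3.

3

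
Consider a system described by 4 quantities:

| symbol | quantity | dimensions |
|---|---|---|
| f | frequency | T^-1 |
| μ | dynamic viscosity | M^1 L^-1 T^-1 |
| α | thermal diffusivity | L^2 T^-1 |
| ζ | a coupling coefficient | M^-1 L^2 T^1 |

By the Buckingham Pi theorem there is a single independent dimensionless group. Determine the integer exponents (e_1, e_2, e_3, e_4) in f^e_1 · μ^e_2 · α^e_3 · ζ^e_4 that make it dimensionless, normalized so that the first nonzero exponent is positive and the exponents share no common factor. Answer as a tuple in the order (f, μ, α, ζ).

(1, 2, -1, 2)

M: e_1·(0) + e_2·(1) + e_3·(0) + e_4·(-1) = 0
L: e_1·(0) + e_2·(-1) + e_3·(2) + e_4·(2) = 0
T: e_1·(-1) + e_2·(-1) + e_3·(-1) + e_4·(1) = 0
Solving this homogeneous linear system for the smallest-integer solution (first nonzero entry positive) gives (1, 2, -1, 2).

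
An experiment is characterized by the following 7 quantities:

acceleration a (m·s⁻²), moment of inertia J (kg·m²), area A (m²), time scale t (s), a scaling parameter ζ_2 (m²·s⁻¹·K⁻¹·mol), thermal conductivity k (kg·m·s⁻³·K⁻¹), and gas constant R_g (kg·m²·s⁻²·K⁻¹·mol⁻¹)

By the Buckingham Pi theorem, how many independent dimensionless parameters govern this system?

There are 7 variables and 5 base dimensions (M, L, T, Θ, N).
The dimension matrix has rank 5.
Independent dimensionless groups: 7 − 5 = 2.

2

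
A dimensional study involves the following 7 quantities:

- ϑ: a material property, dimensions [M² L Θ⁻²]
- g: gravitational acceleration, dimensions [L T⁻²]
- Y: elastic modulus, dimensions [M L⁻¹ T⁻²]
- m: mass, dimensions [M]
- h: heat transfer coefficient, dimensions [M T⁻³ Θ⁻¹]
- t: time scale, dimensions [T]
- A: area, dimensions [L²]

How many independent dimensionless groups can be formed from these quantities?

There are 7 variables and 4 base dimensions (M, L, T, Θ).
The dimension matrix has rank 4.
Independent dimensionless groups: 7 − 4 = 3.

3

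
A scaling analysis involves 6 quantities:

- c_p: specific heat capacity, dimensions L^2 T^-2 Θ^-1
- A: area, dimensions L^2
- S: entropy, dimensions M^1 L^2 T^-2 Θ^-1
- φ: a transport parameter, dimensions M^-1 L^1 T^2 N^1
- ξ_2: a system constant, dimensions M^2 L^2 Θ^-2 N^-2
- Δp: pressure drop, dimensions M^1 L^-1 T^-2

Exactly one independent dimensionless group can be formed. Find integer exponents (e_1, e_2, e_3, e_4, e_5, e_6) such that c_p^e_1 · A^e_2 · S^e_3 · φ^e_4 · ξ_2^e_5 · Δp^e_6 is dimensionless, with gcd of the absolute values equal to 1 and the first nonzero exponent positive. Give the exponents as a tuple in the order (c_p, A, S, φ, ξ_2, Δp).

(2, 2, -4, 2, 1, 4)

M: e_1·(0) + e_2·(0) + e_3·(1) + e_4·(-1) + e_5·(2) + e_6·(1) = 0
L: e_1·(2) + e_2·(2) + e_3·(2) + e_4·(1) + e_5·(2) + e_6·(-1) = 0
T: e_1·(-2) + e_2·(0) + e_3·(-2) + e_4·(2) + e_5·(0) + e_6·(-2) = 0
Θ: e_1·(-1) + e_2·(0) + e_3·(-1) + e_4·(0) + e_5·(-2) + e_6·(0) = 0
N: e_1·(0) + e_2·(0) + e_3·(0) + e_4·(1) + e_5·(-2) + e_6·(0) = 0
Solving this homogeneous linear system for the smallest-integer solution (first nonzero entry positive) gives (2, 2, -4, 2, 1, 4).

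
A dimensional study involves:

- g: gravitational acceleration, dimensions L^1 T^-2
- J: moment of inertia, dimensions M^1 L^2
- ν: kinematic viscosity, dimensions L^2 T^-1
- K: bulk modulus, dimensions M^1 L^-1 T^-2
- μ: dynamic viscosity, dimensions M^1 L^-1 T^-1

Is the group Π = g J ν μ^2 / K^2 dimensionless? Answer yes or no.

no

Sum the exponent of each base dimension across the product:
  M: [g]_M + [J]_M + [ν]_M − 2·[K]_M + 2·[μ]_M = (0) + (1) + (0) − 2·(1) + 2·(1) = 1
  L: [g]_L + [J]_L + [ν]_L − 2·[K]_L + 2·[μ]_L = (1) + (2) + (2) − 2·(-1) + 2·(-1) = 5
  T: [g]_T + [J]_T + [ν]_T − 2·[K]_T + 2·[μ]_T = (-2) + (0) + (-1) − 2·(-2) + 2·(-1) = -1
Net dimensions [M L⁵ T⁻¹] ≠ [1] — not dimensionless.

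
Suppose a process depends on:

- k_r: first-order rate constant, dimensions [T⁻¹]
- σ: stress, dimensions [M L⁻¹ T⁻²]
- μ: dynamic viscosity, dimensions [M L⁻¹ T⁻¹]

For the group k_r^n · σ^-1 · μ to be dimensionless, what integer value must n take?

Balance the T exponent: (-1)·n from k_r, plus −(-2) + (-1) = 1 from the rest, must sum to zero.
−n + 1 = 0, so n = 1.

1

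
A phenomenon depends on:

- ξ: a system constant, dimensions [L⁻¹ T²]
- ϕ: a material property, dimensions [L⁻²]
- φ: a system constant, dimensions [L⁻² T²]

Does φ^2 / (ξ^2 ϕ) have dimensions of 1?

yes

Sum the exponent of each base dimension across the product:
  L: −2·[ξ]_L − [ϕ]_L + 2·[φ]_L = −2·(-1) − (-2) + 2·(-2) = 0
  T: −2·[ξ]_T − [ϕ]_T + 2·[φ]_T = −2·(2) − (0) + 2·(2) = 0
All base exponents vanish — dimensionless.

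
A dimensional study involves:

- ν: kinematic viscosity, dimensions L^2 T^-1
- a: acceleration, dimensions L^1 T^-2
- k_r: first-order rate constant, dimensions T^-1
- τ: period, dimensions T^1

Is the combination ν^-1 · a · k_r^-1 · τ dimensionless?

Sum the exponent of each base dimension across the product:
  L: −[ν]_L + [a]_L − [k_r]_L + [τ]_L = −(2) + (1) − (0) + (0) = -1
  T: −[ν]_T + [a]_T − [k_r]_T + [τ]_T = −(-1) + (-2) − (-1) + (1) = 1
Net dimensions [L⁻¹ T] ≠ [1] — not dimensionless.

no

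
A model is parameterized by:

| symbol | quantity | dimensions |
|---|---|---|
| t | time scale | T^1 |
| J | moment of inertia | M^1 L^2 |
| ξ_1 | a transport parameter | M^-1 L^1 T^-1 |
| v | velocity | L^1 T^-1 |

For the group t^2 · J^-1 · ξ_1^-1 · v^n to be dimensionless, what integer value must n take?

Balance the L exponent: (1)·n from v, plus 2·(0) − (2) − (1) = -3 from the rest, must sum to zero.
n − 3 = 0, so n = 3.

3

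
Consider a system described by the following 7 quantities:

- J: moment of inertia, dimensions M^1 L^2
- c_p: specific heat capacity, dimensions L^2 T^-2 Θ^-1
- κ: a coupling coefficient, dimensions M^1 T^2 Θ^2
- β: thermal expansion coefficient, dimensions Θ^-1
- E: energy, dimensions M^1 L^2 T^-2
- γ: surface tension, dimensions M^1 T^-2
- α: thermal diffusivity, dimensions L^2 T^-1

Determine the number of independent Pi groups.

There are 7 variables and 4 base dimensions (M, L, T, Θ).
The dimension matrix has rank 4.
Independent dimensionless groups: 7 − 4 = 3.

3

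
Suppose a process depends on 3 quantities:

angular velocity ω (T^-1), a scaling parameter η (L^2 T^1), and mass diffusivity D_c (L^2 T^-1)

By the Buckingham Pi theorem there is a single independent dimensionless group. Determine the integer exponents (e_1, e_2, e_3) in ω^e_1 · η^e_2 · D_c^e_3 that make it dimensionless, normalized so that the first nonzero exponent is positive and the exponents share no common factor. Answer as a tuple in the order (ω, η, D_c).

L: e_1·(0) + e_2·(2) + e_3·(2) = 0
T: e_1·(-1) + e_2·(1) + e_3·(-1) = 0
Solving this homogeneous linear system for the smallest-integer solution (first nonzero entry positive) gives (2, 1, -1).

(2, 1, -1)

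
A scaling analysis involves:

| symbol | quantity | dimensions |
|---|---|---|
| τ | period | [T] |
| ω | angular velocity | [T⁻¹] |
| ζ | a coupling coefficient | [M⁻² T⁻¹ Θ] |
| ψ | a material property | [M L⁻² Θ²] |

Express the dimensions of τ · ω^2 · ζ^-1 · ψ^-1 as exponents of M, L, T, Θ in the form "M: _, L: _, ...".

M: 1, L: 2, T: 0, Θ: -3

Collect each base-dimension exponent across the product:
  M: (0) + 2·(0) − (-2) − (1) = 1
  L: (0) + 2·(0) − (0) − (-2) = 2
  T: (1) + 2·(-1) − (-1) − (0) = 0
  Θ: (0) + 2·(0) − (1) − (2) = -3
So the dimensions are [M L² Θ⁻³].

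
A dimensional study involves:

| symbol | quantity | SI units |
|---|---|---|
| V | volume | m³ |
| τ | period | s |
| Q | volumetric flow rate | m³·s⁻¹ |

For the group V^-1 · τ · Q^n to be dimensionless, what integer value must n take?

Balance the L exponent: (3)·n from Q, plus −(3) + (0) = -3 from the rest, must sum to zero.
3n − 3 = 0, so n = 1.

1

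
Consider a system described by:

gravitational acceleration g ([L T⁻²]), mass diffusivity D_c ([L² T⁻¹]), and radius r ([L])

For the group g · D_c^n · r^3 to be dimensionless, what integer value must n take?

-2

Balance the L exponent: (2)·n from D_c, plus (1) + 3·(1) = 4 from the rest, must sum to zero.
2n + 4 = 0, so n = -2.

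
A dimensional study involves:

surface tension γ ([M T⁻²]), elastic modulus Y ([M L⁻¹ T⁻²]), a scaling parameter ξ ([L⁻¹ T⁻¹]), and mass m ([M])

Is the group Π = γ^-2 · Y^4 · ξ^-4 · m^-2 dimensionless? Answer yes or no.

Sum the exponent of each base dimension across the product:
  M: −2·[γ]_M + 4·[Y]_M − 4·[ξ]_M − 2·[m]_M = −2·(1) + 4·(1) − 4·(0) − 2·(1) = 0
  L: −2·[γ]_L + 4·[Y]_L − 4·[ξ]_L − 2·[m]_L = −2·(0) + 4·(-1) − 4·(-1) − 2·(0) = 0
  T: −2·[γ]_T + 4·[Y]_T − 4·[ξ]_T − 2·[m]_T = −2·(-2) + 4·(-2) − 4·(-1) − 2·(0) = 0
  Θ: −2·[γ]_Θ + 4·[Y]_Θ − 4·[ξ]_Θ − 2·[m]_Θ = −2·(0) + 4·(0) − 4·(0) − 2·(0) = 0
All base exponents vanish — dimensionless.

yes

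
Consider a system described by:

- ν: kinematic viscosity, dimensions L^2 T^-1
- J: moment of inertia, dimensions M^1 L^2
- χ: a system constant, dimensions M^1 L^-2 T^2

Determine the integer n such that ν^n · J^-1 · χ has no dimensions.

Balance the L exponent: (2)·n from ν, plus −(2) + (-2) = -4 from the rest, must sum to zero.
2n − 4 = 0, so n = 2.

2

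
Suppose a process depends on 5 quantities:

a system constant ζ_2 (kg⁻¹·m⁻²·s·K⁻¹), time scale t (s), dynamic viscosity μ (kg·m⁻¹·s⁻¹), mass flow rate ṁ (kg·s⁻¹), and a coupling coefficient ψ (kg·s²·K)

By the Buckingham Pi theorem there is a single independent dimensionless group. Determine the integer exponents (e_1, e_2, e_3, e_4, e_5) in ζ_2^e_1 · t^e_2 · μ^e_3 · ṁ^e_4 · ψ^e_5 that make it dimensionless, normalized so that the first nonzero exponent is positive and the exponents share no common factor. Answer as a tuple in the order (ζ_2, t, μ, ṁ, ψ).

(1, -3, -2, 2, 1)

M: e_1·(-1) + e_2·(0) + e_3·(1) + e_4·(1) + e_5·(1) = 0
L: e_1·(-2) + e_2·(0) + e_3·(-1) + e_4·(0) + e_5·(0) = 0
T: e_1·(1) + e_2·(1) + e_3·(-1) + e_4·(-1) + e_5·(2) = 0
Θ: e_1·(-1) + e_2·(0) + e_3·(0) + e_4·(0) + e_5·(1) = 0
Solving this homogeneous linear system for the smallest-integer solution (first nonzero entry positive) gives (1, -3, -2, 2, 1).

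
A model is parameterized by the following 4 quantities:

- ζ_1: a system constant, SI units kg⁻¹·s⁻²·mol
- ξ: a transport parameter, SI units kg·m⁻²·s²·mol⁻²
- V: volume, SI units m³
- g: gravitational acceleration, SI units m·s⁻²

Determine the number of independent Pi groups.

There are 4 variables and 4 base dimensions (M, L, T, N).
The dimension matrix has rank 4.
Independent dimensionless groups: 4 − 4 = 0.

0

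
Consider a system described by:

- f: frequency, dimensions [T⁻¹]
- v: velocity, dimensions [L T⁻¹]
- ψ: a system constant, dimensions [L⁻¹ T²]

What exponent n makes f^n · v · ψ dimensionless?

1

Balance the T exponent: (-1)·n from f, plus (-1) + (2) = 1 from the rest, must sum to zero.
−n + 1 = 0, so n = 1.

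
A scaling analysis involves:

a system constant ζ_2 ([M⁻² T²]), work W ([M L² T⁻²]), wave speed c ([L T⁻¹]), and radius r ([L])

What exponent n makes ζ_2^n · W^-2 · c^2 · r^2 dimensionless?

-1

Balance the M exponent: (-2)·n from ζ_2, plus −2·(1) + 2·(0) + 2·(0) = -2 from the rest, must sum to zero.
-2n − 2 = 0, so n = -1.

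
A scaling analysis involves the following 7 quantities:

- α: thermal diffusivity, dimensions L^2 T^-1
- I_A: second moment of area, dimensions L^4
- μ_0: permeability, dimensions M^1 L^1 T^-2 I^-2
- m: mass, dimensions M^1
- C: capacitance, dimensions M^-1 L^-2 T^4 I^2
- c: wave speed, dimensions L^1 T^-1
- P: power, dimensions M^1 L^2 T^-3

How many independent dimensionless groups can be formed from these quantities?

There are 7 variables and 4 base dimensions (M, L, T, I).
The dimension matrix has rank 4.
Independent dimensionless groups: 7 − 4 = 3.

3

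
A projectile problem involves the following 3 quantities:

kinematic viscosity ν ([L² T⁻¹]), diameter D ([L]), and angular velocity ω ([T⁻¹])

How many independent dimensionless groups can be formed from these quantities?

1

There are 3 variables and 2 base dimensions (L, T).
The dimension matrix has rank 2.
Independent dimensionless groups: 3 − 2 = 1.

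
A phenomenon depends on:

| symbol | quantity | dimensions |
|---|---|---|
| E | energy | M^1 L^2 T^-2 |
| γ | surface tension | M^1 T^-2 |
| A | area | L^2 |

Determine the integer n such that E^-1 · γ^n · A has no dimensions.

Balance the M exponent: (1)·n from γ, plus −(1) + (0) = -1 from the rest, must sum to zero.
n − 1 = 0, so n = 1.

1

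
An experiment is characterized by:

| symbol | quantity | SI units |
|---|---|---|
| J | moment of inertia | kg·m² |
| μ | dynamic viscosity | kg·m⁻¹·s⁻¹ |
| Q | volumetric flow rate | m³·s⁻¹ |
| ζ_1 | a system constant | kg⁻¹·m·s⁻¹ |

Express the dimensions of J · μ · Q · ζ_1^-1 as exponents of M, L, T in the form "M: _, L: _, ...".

M: 3, L: 3, T: -1

Collect each base-dimension exponent across the product:
  M: (1) + (1) + (0) − (-1) = 3
  L: (2) + (-1) + (3) − (1) = 3
  T: (0) + (-1) + (-1) − (-1) = -1
So the dimensions are [M³ L³ T⁻¹].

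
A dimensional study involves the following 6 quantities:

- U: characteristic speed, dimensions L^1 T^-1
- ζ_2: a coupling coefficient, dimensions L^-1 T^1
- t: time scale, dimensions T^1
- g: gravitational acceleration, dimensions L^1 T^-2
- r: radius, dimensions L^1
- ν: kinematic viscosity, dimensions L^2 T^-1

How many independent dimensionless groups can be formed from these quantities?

There are 6 variables and 2 base dimensions (L, T).
The dimension matrix has rank 2.
Independent dimensionless groups: 6 − 2 = 4.

4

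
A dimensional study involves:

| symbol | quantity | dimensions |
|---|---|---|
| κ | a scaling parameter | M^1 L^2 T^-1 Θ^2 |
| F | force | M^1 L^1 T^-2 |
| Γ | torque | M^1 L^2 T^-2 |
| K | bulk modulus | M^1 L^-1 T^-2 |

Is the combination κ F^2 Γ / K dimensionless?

Sum the exponent of each base dimension across the product:
  M: [κ]_M + 2·[F]_M + [Γ]_M − [K]_M = (1) + 2·(1) + (1) − (1) = 3
  L: [κ]_L + 2·[F]_L + [Γ]_L − [K]_L = (2) + 2·(1) + (2) − (-1) = 7
  T: [κ]_T + 2·[F]_T + [Γ]_T − [K]_T = (-1) + 2·(-2) + (-2) − (-2) = -5
  Θ: [κ]_Θ + 2·[F]_Θ + [Γ]_Θ − [K]_Θ = (2) + 2·(0) + (0) − (0) = 2
Net dimensions [M³ L⁷ T⁻⁵ Θ²] ≠ [1] — not dimensionless.

no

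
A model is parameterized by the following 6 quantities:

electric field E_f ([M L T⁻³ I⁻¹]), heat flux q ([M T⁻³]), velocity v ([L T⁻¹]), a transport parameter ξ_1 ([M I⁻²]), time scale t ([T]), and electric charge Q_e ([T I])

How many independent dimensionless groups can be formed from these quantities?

There are 6 variables and 4 base dimensions (M, L, T, I).
The dimension matrix has rank 4.
Independent dimensionless groups: 6 − 4 = 2.

2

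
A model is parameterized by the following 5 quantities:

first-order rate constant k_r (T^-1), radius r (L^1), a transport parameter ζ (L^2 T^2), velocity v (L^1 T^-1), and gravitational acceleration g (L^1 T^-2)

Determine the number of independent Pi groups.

3

There are 5 variables and 2 base dimensions (L, T).
The dimension matrix has rank 2.
Independent dimensionless groups: 5 − 2 = 3.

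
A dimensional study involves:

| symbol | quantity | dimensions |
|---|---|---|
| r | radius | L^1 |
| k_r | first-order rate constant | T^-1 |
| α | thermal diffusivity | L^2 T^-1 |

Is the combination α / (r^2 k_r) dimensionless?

Sum the exponent of each base dimension across the product:
  M: −2·[r]_M − [k_r]_M + [α]_M = −2·(0) − (0) + (0) = 0
  L: −2·[r]_L − [k_r]_L + [α]_L = −2·(1) − (0) + (2) = 0
  T: −2·[r]_T − [k_r]_T + [α]_T = −2·(0) − (-1) + (-1) = 0
  Θ: −2·[r]_Θ − [k_r]_Θ + [α]_Θ = −2·(0) − (0) + (0) = 0
All base exponents vanish — dimensionless.

yes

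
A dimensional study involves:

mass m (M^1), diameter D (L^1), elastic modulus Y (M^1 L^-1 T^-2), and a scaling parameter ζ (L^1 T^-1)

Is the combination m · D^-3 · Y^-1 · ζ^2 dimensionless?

yes

Sum the exponent of each base dimension across the product:
  M: [m]_M − 3·[D]_M − [Y]_M + 2·[ζ]_M = (1) − 3·(0) − (1) + 2·(0) = 0
  L: [m]_L − 3·[D]_L − [Y]_L + 2·[ζ]_L = (0) − 3·(1) − (-1) + 2·(1) = 0
  T: [m]_T − 3·[D]_T − [Y]_T + 2·[ζ]_T = (0) − 3·(0) − (-2) + 2·(-1) = 0
All base exponents vanish — dimensionless.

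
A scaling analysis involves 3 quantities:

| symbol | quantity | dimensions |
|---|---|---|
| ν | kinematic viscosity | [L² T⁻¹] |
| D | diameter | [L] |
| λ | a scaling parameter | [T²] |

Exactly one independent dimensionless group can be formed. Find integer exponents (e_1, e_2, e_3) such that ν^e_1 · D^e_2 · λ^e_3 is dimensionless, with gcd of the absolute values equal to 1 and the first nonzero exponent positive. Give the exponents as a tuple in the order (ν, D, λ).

L: e_1·(2) + e_2·(1) + e_3·(0) = 0
T: e_1·(-1) + e_2·(0) + e_3·(2) = 0
Solving this homogeneous linear system for the smallest-integer solution (first nonzero entry positive) gives (2, -4, 1).

(2, -4, 1)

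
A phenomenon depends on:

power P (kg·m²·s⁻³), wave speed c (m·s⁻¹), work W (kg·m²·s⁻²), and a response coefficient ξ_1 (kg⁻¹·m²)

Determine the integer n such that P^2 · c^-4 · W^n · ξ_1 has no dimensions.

-1

Balance the M exponent: (1)·n from W, plus 2·(1) − 4·(0) + (-1) = 1 from the rest, must sum to zero.
n + 1 = 0, so n = -1.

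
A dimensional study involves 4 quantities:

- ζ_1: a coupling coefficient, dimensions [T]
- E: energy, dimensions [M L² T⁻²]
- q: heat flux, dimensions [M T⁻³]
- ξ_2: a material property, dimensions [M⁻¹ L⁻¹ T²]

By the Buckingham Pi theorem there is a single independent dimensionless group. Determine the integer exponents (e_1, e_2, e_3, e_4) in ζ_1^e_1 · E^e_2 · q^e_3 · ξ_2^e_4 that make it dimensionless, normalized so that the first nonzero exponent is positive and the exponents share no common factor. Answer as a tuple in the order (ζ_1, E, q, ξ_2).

M: e_1·(0) + e_2·(1) + e_3·(1) + e_4·(-1) = 0
L: e_1·(0) + e_2·(2) + e_3·(0) + e_4·(-1) = 0
T: e_1·(1) + e_2·(-2) + e_3·(-3) + e_4·(2) = 0
Solving this homogeneous linear system for the smallest-integer solution (first nonzero entry positive) gives (1, 1, 1, 2).

(1, 1, 1, 2)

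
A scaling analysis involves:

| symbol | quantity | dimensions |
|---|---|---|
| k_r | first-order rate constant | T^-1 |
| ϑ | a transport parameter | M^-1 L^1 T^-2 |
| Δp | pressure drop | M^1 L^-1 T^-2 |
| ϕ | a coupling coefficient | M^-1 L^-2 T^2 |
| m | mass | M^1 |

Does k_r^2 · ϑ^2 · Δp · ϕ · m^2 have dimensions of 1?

no

Sum the exponent of each base dimension across the product:
  M: 2·[k_r]_M + 2·[ϑ]_M + [Δp]_M + [ϕ]_M + 2·[m]_M = 2·(0) + 2·(-1) + (1) + (-1) + 2·(1) = 0
  L: 2·[k_r]_L + 2·[ϑ]_L + [Δp]_L + [ϕ]_L + 2·[m]_L = 2·(0) + 2·(1) + (-1) + (-2) + 2·(0) = -1
  T: 2·[k_r]_T + 2·[ϑ]_T + [Δp]_T + [ϕ]_T + 2·[m]_T = 2·(-1) + 2·(-2) + (-2) + (2) + 2·(0) = -6
Net dimensions [L⁻¹ T⁻⁶] ≠ [1] — not dimensionless.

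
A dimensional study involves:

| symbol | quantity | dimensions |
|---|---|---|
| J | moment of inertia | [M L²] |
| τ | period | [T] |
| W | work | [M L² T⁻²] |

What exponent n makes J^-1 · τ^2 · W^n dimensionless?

Balance the M exponent: (1)·n from W, plus −(1) + 2·(0) = -1 from the rest, must sum to zero.
n − 1 = 0, so n = 1.

1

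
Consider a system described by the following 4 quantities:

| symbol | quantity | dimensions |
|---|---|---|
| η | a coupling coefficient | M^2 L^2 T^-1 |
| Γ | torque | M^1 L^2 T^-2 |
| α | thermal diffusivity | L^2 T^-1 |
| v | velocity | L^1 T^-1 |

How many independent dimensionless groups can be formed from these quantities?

There are 4 variables and 3 base dimensions (M, L, T).
The dimension matrix has rank 3.
Independent dimensionless groups: 4 − 3 = 1.

1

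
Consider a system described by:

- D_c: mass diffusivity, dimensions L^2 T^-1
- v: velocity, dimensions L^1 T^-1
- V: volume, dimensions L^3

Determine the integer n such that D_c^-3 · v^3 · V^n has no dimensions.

Balance the L exponent: (3)·n from V, plus −3·(2) + 3·(1) = -3 from the rest, must sum to zero.
3n − 3 = 0, so n = 1.

1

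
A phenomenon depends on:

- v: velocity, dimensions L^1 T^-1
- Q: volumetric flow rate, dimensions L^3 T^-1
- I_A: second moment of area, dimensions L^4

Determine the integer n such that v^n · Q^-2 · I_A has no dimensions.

Balance the L exponent: (1)·n from v, plus −2·(3) + (4) = -2 from the rest, must sum to zero.
n − 2 = 0, so n = 2.

2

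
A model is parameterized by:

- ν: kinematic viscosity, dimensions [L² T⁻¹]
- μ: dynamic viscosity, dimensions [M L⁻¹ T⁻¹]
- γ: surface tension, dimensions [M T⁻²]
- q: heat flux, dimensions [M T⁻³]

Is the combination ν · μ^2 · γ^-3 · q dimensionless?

yes

Sum the exponent of each base dimension across the product:
  M: [ν]_M + 2·[μ]_M − 3·[γ]_M + [q]_M = (0) + 2·(1) − 3·(1) + (1) = 0
  L: [ν]_L + 2·[μ]_L − 3·[γ]_L + [q]_L = (2) + 2·(-1) − 3·(0) + (0) = 0
  T: [ν]_T + 2·[μ]_T − 3·[γ]_T + [q]_T = (-1) + 2·(-1) − 3·(-2) + (-3) = 0
All base exponents vanish — dimensionless.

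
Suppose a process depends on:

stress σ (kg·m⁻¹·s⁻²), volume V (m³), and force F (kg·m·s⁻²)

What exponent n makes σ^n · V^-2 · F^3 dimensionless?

Balance the M exponent: (1)·n from σ, plus −2·(0) + 3·(1) = 3 from the rest, must sum to zero.
n + 3 = 0, so n = -3.

-3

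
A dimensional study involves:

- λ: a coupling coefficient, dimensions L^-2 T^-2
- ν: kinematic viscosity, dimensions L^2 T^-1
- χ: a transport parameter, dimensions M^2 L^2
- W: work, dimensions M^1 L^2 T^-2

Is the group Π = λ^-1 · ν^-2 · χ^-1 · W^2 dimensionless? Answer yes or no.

Sum the exponent of each base dimension across the product:
  M: −[λ]_M − 2·[ν]_M − [χ]_M + 2·[W]_M = −(0) − 2·(0) − (2) + 2·(1) = 0
  L: −[λ]_L − 2·[ν]_L − [χ]_L + 2·[W]_L = −(-2) − 2·(2) − (2) + 2·(2) = 0
  T: −[λ]_T − 2·[ν]_T − [χ]_T + 2·[W]_T = −(-2) − 2·(-1) − (0) + 2·(-2) = 0
All base exponents vanish — dimensionless.

yes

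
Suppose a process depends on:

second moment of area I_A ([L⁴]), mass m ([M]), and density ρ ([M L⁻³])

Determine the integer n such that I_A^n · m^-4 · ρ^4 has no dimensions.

Balance the L exponent: (4)·n from I_A, plus −4·(0) + 4·(-3) = -12 from the rest, must sum to zero.
4n − 12 = 0, so n = 3.

3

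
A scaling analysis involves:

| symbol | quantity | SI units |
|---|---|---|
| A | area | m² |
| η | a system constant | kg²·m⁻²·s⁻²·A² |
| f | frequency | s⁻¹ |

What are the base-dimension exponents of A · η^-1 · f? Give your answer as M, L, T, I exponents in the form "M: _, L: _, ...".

Collect each base-dimension exponent across the product:
  M: (0) − (2) + (0) = -2
  L: (2) − (-2) + (0) = 4
  T: (0) − (-2) + (-1) = 1
  I: (0) − (2) + (0) = -2
So the dimensions are [M⁻² L⁴ T I⁻²].

M: -2, L: 4, T: 1, I: -2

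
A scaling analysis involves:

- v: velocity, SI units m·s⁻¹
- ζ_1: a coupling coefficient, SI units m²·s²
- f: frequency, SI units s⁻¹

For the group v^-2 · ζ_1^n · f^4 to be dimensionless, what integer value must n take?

1

Balance the L exponent: (2)·n from ζ_1, plus −2·(1) + 4·(0) = -2 from the rest, must sum to zero.
2n − 2 = 0, so n = 1.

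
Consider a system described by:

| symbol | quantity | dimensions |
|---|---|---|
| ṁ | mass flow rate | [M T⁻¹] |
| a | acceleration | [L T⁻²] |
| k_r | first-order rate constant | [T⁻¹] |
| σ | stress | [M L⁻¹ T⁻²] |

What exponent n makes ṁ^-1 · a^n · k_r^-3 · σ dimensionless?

Balance the L exponent: (1)·n from a, plus −(0) − 3·(0) + (-1) = -1 from the rest, must sum to zero.
n − 1 = 0, so n = 1.

1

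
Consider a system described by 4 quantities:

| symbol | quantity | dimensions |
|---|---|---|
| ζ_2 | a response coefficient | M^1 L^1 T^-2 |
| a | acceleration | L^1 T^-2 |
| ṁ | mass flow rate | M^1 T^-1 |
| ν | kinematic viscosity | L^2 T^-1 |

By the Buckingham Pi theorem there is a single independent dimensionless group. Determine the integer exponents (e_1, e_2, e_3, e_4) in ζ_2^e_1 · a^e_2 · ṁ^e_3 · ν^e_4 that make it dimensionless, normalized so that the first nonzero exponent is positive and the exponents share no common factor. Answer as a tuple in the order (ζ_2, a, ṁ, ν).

(3, -1, -3, -1)

M: e_1·(1) + e_2·(0) + e_3·(1) + e_4·(0) = 0
L: e_1·(1) + e_2·(1) + e_3·(0) + e_4·(2) = 0
T: e_1·(-2) + e_2·(-2) + e_3·(-1) + e_4·(-1) = 0
Solving this homogeneous linear system for the smallest-integer solution (first nonzero entry positive) gives (3, -1, -3, -1).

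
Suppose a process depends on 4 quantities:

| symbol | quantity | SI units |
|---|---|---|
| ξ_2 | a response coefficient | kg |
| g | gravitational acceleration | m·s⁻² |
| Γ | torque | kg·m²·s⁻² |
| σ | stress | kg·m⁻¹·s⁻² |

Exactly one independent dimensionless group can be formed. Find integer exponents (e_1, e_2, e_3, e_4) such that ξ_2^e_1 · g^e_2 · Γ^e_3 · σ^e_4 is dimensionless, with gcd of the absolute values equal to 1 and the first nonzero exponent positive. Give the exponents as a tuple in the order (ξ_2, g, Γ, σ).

(3, 3, -2, -1)

M: e_1·(1) + e_2·(0) + e_3·(1) + e_4·(1) = 0
L: e_1·(0) + e_2·(1) + e_3·(2) + e_4·(-1) = 0
T: e_1·(0) + e_2·(-2) + e_3·(-2) + e_4·(-2) = 0
Solving this homogeneous linear system for the smallest-integer solution (first nonzero entry positive) gives (3, 3, -2, -1).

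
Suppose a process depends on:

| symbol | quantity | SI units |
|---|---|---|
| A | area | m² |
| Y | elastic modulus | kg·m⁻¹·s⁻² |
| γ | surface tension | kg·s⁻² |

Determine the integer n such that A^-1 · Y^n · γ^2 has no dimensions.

-2

Balance the M exponent: (1)·n from Y, plus −(0) + 2·(1) = 2 from the rest, must sum to zero.
n + 2 = 0, so n = -2.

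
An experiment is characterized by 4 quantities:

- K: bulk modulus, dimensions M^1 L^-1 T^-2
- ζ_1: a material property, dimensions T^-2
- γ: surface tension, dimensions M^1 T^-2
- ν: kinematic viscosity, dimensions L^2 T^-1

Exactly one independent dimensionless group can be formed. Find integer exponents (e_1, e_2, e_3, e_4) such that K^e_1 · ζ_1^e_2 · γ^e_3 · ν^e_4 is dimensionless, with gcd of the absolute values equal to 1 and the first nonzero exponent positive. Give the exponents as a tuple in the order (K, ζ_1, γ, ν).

M: e_1·(1) + e_2·(0) + e_3·(1) + e_4·(0) = 0
L: e_1·(-1) + e_2·(0) + e_3·(0) + e_4·(2) = 0
T: e_1·(-2) + e_2·(-2) + e_3·(-2) + e_4·(-1) = 0
Solving this homogeneous linear system for the smallest-integer solution (first nonzero entry positive) gives (4, -1, -4, 2).

(4, -1, -4, 2)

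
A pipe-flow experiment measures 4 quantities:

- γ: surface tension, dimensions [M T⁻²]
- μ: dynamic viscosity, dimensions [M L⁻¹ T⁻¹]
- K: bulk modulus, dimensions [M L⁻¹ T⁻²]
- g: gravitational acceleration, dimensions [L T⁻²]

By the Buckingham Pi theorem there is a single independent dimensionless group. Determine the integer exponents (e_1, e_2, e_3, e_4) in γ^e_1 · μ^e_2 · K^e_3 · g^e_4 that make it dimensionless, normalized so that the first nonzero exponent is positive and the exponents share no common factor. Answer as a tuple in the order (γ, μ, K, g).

(1, -2, 1, -1)

M: e_1·(1) + e_2·(1) + e_3·(1) + e_4·(0) = 0
L: e_1·(0) + e_2·(-1) + e_3·(-1) + e_4·(1) = 0
T: e_1·(-2) + e_2·(-1) + e_3·(-2) + e_4·(-2) = 0
Solving this homogeneous linear system for the smallest-integer solution (first nonzero entry positive) gives (1, -2, 1, -1).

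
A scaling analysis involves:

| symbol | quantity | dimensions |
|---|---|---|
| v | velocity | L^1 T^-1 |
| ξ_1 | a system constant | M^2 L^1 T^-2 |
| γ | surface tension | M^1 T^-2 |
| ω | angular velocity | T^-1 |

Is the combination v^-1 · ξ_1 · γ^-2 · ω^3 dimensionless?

Sum the exponent of each base dimension across the product:
  M: −[v]_M + [ξ_1]_M − 2·[γ]_M + 3·[ω]_M = −(0) + (2) − 2·(1) + 3·(0) = 0
  L: −[v]_L + [ξ_1]_L − 2·[γ]_L + 3·[ω]_L = −(1) + (1) − 2·(0) + 3·(0) = 0
  T: −[v]_T + [ξ_1]_T − 2·[γ]_T + 3·[ω]_T = −(-1) + (-2) − 2·(-2) + 3·(-1) = 0
  I: −[v]_I + [ξ_1]_I − 2·[γ]_I + 3·[ω]_I = −(0) + (0) − 2·(0) + 3·(0) = 0
All base exponents vanish — dimensionless.

yes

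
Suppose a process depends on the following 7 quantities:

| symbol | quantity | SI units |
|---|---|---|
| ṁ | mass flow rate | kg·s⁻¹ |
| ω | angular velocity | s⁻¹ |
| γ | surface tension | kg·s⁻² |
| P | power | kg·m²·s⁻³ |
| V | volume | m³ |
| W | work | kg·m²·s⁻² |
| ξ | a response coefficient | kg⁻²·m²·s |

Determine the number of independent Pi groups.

4

There are 7 variables and 3 base dimensions (M, L, T).
The dimension matrix has rank 3.
Independent dimensionless groups: 7 − 3 = 4.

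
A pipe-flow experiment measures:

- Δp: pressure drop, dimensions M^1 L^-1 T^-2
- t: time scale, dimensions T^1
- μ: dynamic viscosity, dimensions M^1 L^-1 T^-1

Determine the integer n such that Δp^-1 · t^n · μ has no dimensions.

Balance the T exponent: (1)·n from t, plus −(-2) + (-1) = 1 from the rest, must sum to zero.
n + 1 = 0, so n = -1.

-1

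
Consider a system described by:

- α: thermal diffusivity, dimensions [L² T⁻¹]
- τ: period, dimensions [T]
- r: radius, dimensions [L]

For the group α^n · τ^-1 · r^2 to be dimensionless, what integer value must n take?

-1

Balance the L exponent: (2)·n from α, plus −(0) + 2·(1) = 2 from the rest, must sum to zero.
2n + 2 = 0, so n = -1.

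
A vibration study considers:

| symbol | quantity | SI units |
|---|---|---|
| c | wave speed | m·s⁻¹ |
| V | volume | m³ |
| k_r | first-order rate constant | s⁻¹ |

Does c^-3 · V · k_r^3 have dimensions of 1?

yes

Sum the exponent of each base dimension across the product:
  L: −3·[c]_L + [V]_L + 3·[k_r]_L = −3·(1) + (3) + 3·(0) = 0
  T: −3·[c]_T + [V]_T + 3·[k_r]_T = −3·(-1) + (0) + 3·(-1) = 0
All base exponents vanish — dimensionless.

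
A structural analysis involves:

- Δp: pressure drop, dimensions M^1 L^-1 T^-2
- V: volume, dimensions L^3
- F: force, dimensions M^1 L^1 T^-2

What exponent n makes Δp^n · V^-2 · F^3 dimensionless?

-3

Balance the M exponent: (1)·n from Δp, plus −2·(0) + 3·(1) = 3 from the rest, must sum to zero.
n + 3 = 0, so n = -3.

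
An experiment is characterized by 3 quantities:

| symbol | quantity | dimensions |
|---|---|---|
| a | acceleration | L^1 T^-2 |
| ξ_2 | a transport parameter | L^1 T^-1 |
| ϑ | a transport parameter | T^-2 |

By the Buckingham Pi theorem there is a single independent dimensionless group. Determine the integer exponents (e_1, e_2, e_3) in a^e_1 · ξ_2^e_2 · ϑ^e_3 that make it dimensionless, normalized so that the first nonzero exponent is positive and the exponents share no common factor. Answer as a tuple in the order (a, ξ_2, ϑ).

(2, -2, -1)

L: e_1·(1) + e_2·(1) + e_3·(0) = 0
T: e_1·(-2) + e_2·(-1) + e_3·(-2) = 0
Solving this homogeneous linear system for the smallest-integer solution (first nonzero entry positive) gives (2, -2, -1).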